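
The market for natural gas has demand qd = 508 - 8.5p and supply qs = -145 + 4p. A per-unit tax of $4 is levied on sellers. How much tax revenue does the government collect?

Pre-tax equilibrium: p* = 52.24, q* = 63.96.
Tax on sellers shifts supply to qs = -145 + 4(p − 4) = -161 + 4p.
508 - 8.5p = -161 + 4p gives buyer price pb = 53.52; sellers receive ps = 53.52 − 4 = 49.52.
New quantity: q = 508 − 8.5(53.52) = 53.08.
Revenue = 4 × 53.08 = 212.32.

Tax revenue = 212.32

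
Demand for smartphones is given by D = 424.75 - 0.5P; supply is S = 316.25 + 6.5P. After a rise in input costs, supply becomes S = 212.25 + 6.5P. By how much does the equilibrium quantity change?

Original equilibrium: P* = 15.5, Q* = 417.
New equilibrium: 424.75 - 0.5P = 212.25 + 6.5P, so 212.5 = 7P and P' = 425/14; Q' = 424.75 − 0.5(425/14) = 2867/7.
Change in quantity: 2867/7 − 417 = -52/7.

ΔQ = -52/7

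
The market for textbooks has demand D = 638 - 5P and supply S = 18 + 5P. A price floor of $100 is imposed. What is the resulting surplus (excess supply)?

Surplus = 380

Equilibrium price would be P* = 62, so the floor at 100 binds.
At P = 100: D = 138, S = 518.
Surplus = 518 − 138 = 380.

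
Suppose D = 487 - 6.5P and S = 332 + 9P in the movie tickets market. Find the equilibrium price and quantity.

Set D = S: 487 - 6.5P = 332 + 9P.
155 = 15.5P, so P* = 10.
Q* = 487 − 6.5(10) = 422.

P* = 10, Q* = 422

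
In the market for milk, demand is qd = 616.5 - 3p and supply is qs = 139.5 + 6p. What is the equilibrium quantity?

q* = 457.5

Set qd = qs: 616.5 - 3p = 139.5 + 6p.
477 = 9p, so p* = 53.
q* = 616.5 − 3(53) = 457.5.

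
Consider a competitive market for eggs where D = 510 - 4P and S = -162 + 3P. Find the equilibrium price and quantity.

Set D = S: 510 - 4P = -162 + 3P.
672 = 7P, so P* = 96.
Q* = 510 − 4(96) = 126.

P* = 96, Q* = 126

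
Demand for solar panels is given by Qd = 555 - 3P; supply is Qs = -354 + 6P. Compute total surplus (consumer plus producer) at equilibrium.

Total surplus = 15876

Equilibrium: 555 - 3P = -354 + 6P gives P* = 101, Q* = 252.
Demand choke price: P = 185; supply starts at P = 59.
CS = ½(185 − 101)(252) = 10584; PS = ½(101 − 59)(252) = 5292.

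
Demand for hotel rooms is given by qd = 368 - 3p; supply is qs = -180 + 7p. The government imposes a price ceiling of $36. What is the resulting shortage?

Shortage = 188

Equilibrium price would be p* = 54.8, so the ceiling at 36 binds.
At p = 36: qd = 368 − 3(36) = 260, qs = -180 + 7(36) = 72.
Shortage = 260 − 72 = 188.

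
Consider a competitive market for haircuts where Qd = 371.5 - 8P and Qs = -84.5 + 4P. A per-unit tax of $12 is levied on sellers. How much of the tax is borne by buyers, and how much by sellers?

Buyers bear $4, sellers bear $8

Pre-tax equilibrium: P* = 38, Q* = 67.5.
Tax on sellers shifts supply to Qs = -84.5 + 4(P − 12) = -132.5 + 4P.
371.5 - 8P = -132.5 + 4P gives buyer price Pb = 42; sellers receive Ps = 42 − 12 = 30.
New quantity: Q = 371.5 − 8(42) = 35.5.
Buyer burden = 42 − 38 = 4; seller burden = 38 − 30 = 8.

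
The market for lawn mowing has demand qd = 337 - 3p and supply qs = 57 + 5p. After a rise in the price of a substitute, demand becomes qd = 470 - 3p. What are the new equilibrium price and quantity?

Original equilibrium: p* = 35, q* = 232.
New equilibrium: 470 - 3p = 57 + 5p, so 413 = 8p and p' = 51.625; q' = 470 − 3(51.625) = 315.125.

p' = 51.625, q' = 315.125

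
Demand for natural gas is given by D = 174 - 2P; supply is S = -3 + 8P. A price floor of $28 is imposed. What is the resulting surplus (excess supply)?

Equilibrium price would be P* = 17.7, so the floor at 28 binds.
At P = 28: D = 118, S = 221.
Surplus = 221 − 118 = 103.

Surplus = 103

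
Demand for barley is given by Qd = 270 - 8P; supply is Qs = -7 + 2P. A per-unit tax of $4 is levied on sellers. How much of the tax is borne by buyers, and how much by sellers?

Pre-tax equilibrium: P* = 27.7, Q* = 48.4.
Tax on sellers shifts supply to Qs = -7 + 2(P − 4) = -15 + 2P.
270 - 8P = -15 + 2P gives buyer price Pb = 28.5; sellers receive Ps = 28.5 − 4 = 24.5.
New quantity: Q = 270 − 8(28.5) = 42.
Buyer burden = 28.5 − 27.7 = 0.8; seller burden = 27.7 − 24.5 = 3.2.

Buyers bear $0.8, sellers bear $3.2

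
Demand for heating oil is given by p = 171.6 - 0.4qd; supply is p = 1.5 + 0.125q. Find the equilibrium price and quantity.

p* = 42, q* = 324

Set the two price expressions equal: 171.6 - 0.4q = 1.5 + 0.125q.
170.1 = 0.525q, so q* = 324.
p* = 171.6 − (0.4)(324) = 42.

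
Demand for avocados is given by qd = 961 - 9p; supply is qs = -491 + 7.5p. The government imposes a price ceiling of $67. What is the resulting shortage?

Shortage = 346.5

Equilibrium price would be p* = 88, so the ceiling at 67 binds.
At p = 67: qd = 961 − 9(67) = 358, qs = -491 + 7.5(67) = 11.5.
Shortage = 358 − 11.5 = 346.5.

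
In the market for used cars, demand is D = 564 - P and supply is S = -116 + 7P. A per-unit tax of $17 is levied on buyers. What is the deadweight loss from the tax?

Pre-tax equilibrium: P* = 85, Q* = 479.
Tax on buyers shifts demand to D = 564 − 1(P + 17) = 547 - P.
547 - P = -116 + 7P gives seller price Ps = 82.875; buyers pay Pb = 82.875 + 17 = 99.875.
New quantity: Q = 564 − 1(99.875) = 464.125.
DWL = ½ × 17 × (479 − 464.125) = 126.4375.

Deadweight loss = 126.4375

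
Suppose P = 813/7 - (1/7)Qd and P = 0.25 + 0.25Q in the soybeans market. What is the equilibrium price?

P* = 74

Set the two price expressions equal: 813/7 - (1/7)Q = 0.25 + 0.25Q.
3245/28 = (11/28)Q, so Q* = 295.
P* = 813/7 − (1/7)(295) = 74.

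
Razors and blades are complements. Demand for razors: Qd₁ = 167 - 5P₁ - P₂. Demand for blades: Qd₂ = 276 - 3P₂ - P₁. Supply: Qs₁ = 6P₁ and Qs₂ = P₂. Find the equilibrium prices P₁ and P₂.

P₁ = 392/43, P₂ = 2869/43

Market 1: 167 - 5P₁ - P₂ = 6P₁ → 11P₁ + P₂ = 167.
Market 2: 4P₂ + P₁ = 276.
Eliminating P₂: 4×(1) − 1×(2) gives 43P₁ = 392, so P₁ = 392/43.
Back-substitute into (2): P₂ = (276 − 1×392/43) / 4 = 2869/43.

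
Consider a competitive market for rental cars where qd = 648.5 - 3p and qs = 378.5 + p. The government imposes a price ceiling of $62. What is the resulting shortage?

Equilibrium price would be p* = 67.5, so the ceiling at 62 binds.
At p = 62: qd = 648.5 − 3(62) = 462.5, qs = 378.5 + 1(62) = 440.5.
Shortage = 462.5 − 440.5 = 22.

Shortage = 22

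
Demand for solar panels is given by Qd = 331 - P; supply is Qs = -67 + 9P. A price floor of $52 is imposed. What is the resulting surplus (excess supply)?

Surplus = 122

Equilibrium price would be P* = 39.8, so the floor at 52 binds.
At P = 52: Qd = 279, Qs = 401.
Surplus = 401 − 279 = 122.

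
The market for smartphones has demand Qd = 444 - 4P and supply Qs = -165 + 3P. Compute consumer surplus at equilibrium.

Equilibrium: 444 - 4P = -165 + 3P gives P* = 87, Q* = 96.
Demand choke price (Qd = 0): P = 111.
CS = ½(111 − 87)(96) = 1152.

Consumer surplus = 1152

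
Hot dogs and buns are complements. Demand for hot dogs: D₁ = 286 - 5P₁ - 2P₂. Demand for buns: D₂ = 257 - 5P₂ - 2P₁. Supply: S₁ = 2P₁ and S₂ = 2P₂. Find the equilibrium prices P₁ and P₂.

P₁ = 496/15, P₂ = 409/15

Market 1: 286 - 5P₁ - 2P₂ = 2P₁ → 7P₁ + 2P₂ = 286.
Market 2: 7P₂ + 2P₁ = 257.
Eliminating P₂: 7×(1) − 2×(2) gives 45P₁ = 1488, so P₁ = 496/15.
Back-substitute into (2): P₂ = (257 − 2×496/15) / 7 = 409/15.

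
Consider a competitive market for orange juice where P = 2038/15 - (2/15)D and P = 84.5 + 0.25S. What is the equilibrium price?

P* = 118

Set the two price expressions equal: 2038/15 - (2/15)Q = 84.5 + 0.25Q.
1541/30 = (23/60)Q, so Q* = 134.
P* = 2038/15 − (2/15)(134) = 118.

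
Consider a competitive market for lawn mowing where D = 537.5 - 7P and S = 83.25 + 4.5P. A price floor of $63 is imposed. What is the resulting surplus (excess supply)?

Equilibrium price would be P* = 39.5, so the floor at 63 binds.
At P = 63: D = 96.5, S = 366.75.
Surplus = 366.75 − 96.5 = 270.25.

Surplus = 270.25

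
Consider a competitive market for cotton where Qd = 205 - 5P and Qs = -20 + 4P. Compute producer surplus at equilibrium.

Producer surplus = 800

Equilibrium: 205 - 5P = -20 + 4P gives P* = 25, Q* = 80.
Supply starts at P = 5 (where Qs = 0).
PS = ½(25 − 5)(80) = 800.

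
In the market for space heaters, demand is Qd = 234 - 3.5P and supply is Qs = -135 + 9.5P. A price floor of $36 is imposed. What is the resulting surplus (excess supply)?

Equilibrium price would be P* = 369/13, so the floor at 36 binds.
At P = 36: Qd = 108, Qs = 207.
Surplus = 207 − 108 = 99.

Surplus = 99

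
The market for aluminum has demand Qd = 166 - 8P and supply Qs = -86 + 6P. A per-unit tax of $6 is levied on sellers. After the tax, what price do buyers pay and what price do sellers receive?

Buyers pay 144/7, sellers receive 102/7

Pre-tax equilibrium: P* = 18, Q* = 22.
Tax on sellers shifts supply to Qs = -86 + 6(P − 6) = -122 + 6P.
166 - 8P = -122 + 6P gives buyer price Pb = 144/7; sellers receive Ps = 144/7 − 6 = 102/7.
New quantity: Q = 166 − 8(144/7) = 10/7.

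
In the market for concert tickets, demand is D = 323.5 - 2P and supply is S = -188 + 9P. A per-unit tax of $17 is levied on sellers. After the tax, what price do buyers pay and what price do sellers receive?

Pre-tax equilibrium: P* = 46.5, Q* = 230.5.
Tax on sellers shifts supply to S = -188 + 9(P − 17) = -341 + 9P.
323.5 - 2P = -341 + 9P gives buyer price Pb = 1329/22; sellers receive Ps = 1329/22 − 17 = 955/22.
New quantity: Q = 323.5 − 2(1329/22) = 4459/22.

Buyers pay 1329/22, sellers receive 955/22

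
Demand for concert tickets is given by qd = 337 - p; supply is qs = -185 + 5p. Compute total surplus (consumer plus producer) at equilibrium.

Equilibrium: 337 - p = -185 + 5p gives p* = 87, q* = 250.
Demand choke price: p = 337; supply starts at p = 37.
CS = ½(337 − 87)(250) = 31250; PS = ½(87 − 37)(250) = 6250.

Total surplus = 37500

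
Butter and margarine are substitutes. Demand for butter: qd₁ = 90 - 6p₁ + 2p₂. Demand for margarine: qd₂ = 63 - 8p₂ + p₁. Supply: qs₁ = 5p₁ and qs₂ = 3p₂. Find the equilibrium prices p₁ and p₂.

Market 1: 90 - 6p₁ + 2p₂ = 5p₁ → 11p₁ - 2p₂ = 90.
Market 2: 11p₂ - p₁ = 63.
Eliminating p₂: 11×(1) + 2×(2) gives 119p₁ = 1116, so p₁ = 1116/119.
Back-substitute into (2): p₂ = (63 + 1×1116/119) / 11 = 783/119.

p₁ = 1116/119, p₂ = 783/119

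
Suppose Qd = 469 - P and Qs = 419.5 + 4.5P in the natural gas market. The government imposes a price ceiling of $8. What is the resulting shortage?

Shortage = 5.5

Equilibrium price would be P* = 9, so the ceiling at 8 binds.
At P = 8: Qd = 469 − 1(8) = 461, Qs = 419.5 + 4.5(8) = 455.5.
Shortage = 461 − 455.5 = 5.5.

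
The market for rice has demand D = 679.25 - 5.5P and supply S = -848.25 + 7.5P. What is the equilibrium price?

P* = 117.5

Set D = S: 679.25 - 5.5P = -848.25 + 7.5P.
1527.5 = 13P, so P* = 117.5.
Q* = 679.25 − 5.5(117.5) = 33.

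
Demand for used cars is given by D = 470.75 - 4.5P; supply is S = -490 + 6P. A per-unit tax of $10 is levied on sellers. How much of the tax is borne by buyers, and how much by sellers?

Buyers bear 40/7, sellers bear 30/7

Pre-tax equilibrium: P* = 91.5, Q* = 59.
Tax on sellers shifts supply to S = -490 + 6(P − 10) = -550 + 6P.
470.75 - 4.5P = -550 + 6P gives buyer price Pb = 1361/14; sellers receive Ps = 1361/14 − 10 = 1221/14.
New quantity: Q = 470.75 − 4.5(1361/14) = 233/7.
Buyer burden = 1361/14 − 91.5 = 40/7; seller burden = 91.5 − 1221/14 = 30/7.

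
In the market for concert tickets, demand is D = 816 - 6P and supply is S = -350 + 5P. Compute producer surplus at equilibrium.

Equilibrium: 816 - 6P = -350 + 5P gives P* = 106, Q* = 180.
Supply starts at P = 70 (where S = 0).
PS = ½(106 − 70)(180) = 3240.

Producer surplus = 3240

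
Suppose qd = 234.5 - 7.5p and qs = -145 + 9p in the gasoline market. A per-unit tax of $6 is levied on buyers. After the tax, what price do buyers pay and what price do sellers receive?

Pre-tax equilibrium: p* = 23, q* = 62.
Tax on buyers shifts demand to qd = 234.5 − 7.5(p + 6) = 189.5 - 7.5p.
189.5 - 7.5p = -145 + 9p gives seller price ps = 223/11; buyers pay pb = 223/11 + 6 = 289/11.
New quantity: q = 234.5 − 7.5(289/11) = 412/11.

Buyers pay 289/11, sellers receive 223/11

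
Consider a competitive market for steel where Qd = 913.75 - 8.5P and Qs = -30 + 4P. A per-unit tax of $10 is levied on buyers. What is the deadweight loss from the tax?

Deadweight loss = 136

Pre-tax equilibrium: P* = 75.5, Q* = 272.
Tax on buyers shifts demand to Qd = 913.75 − 8.5(P + 10) = 828.75 - 8.5P.
828.75 - 8.5P = -30 + 4P gives seller price Ps = 68.7; buyers pay Pb = 68.7 + 10 = 78.7.
New quantity: Q = 913.75 − 8.5(78.7) = 244.8.
DWL = ½ × 10 × (272 − 244.8) = 136.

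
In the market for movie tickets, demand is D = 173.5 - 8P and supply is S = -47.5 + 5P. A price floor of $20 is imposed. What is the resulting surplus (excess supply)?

Equilibrium price would be P* = 17, so the floor at 20 binds.
At P = 20: D = 13.5, S = 52.5.
Surplus = 52.5 − 13.5 = 39.

Surplus = 39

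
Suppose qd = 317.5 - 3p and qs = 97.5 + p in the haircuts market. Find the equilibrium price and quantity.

Set qd = qs: 317.5 - 3p = 97.5 + p.
220 = 4p, so p* = 55.
q* = 317.5 − 3(55) = 152.5.

p* = 55, q* = 152.5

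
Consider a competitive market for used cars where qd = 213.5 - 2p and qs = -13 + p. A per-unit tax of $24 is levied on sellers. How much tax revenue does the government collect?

Pre-tax equilibrium: p* = 75.5, q* = 62.5.
Tax on sellers shifts supply to qs = -13 + 1(p − 24) = -37 + p.
213.5 - 2p = -37 + p gives buyer price pb = 83.5; sellers receive ps = 83.5 − 24 = 59.5.
New quantity: q = 213.5 − 2(83.5) = 46.5.
Revenue = 24 × 46.5 = 1116.

Tax revenue = 1116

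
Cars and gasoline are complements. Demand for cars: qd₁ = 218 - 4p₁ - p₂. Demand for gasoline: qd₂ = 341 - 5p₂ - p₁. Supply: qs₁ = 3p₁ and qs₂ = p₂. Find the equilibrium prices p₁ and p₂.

p₁ = 967/41, p₂ = 2169/41

Market 1: 218 - 4p₁ - p₂ = 3p₁ → 7p₁ + p₂ = 218.
Market 2: 6p₂ + p₁ = 341.
Eliminating p₂: 6×(1) − 1×(2) gives 41p₁ = 967, so p₁ = 967/41.
Back-substitute into (2): p₂ = (341 − 1×967/41) / 6 = 2169/41.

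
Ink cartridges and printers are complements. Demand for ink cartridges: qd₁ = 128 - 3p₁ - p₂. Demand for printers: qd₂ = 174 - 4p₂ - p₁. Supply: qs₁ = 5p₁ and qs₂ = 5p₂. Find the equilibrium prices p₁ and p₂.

Market 1: 128 - 3p₁ - p₂ = 5p₁ → 8p₁ + p₂ = 128.
Market 2: 9p₂ + p₁ = 174.
Eliminating p₂: 9×(1) − 1×(2) gives 71p₁ = 978, so p₁ = 978/71.
Back-substitute into (2): p₂ = (174 − 1×978/71) / 9 = 1264/71.

p₁ = 978/71, p₂ = 1264/71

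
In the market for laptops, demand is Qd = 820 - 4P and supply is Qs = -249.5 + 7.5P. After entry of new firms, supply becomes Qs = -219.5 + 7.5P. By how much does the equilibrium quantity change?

ΔQ = 240/23

Original equilibrium: P* = 93, Q* = 448.
New equilibrium: 820 - 4P = -219.5 + 7.5P, so 1039.5 = 11.5P and P' = 2079/23; Q' = 820 − 4(2079/23) = 10544/23.
Change in quantity: 10544/23 − 448 = 240/23.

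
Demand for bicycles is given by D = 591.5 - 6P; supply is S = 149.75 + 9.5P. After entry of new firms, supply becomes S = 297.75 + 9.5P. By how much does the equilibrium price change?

ΔP = -296/31

Original equilibrium: P* = 28.5, Q* = 420.5.
New equilibrium: 591.5 - 6P = 297.75 + 9.5P, so 293.75 = 15.5P and P' = 1175/62; Q' = 591.5 − 6(1175/62) = 29623/62.
Change in price: 1175/62 − 28.5 = -296/31.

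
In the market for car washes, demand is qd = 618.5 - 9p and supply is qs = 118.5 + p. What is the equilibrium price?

p* = 50

Set qd = qs: 618.5 - 9p = 118.5 + p.
500 = 10p, so p* = 50.
q* = 618.5 − 9(50) = 168.5.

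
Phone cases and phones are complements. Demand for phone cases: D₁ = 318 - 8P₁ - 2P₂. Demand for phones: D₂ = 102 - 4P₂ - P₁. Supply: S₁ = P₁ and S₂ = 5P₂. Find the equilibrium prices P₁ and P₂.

Market 1: 318 - 8P₁ - 2P₂ = P₁ → 9P₁ + 2P₂ = 318.
Market 2: 9P₂ + P₁ = 102.
Eliminating P₂: 9×(1) − 2×(2) gives 79P₁ = 2658, so P₁ = 2658/79.
Back-substitute into (2): P₂ = (102 − 1×2658/79) / 9 = 600/79.

P₁ = 2658/79, P₂ = 600/79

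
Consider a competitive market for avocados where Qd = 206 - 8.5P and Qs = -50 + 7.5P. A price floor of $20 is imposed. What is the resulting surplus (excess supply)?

Equilibrium price would be P* = 16, so the floor at 20 binds.
At P = 20: Qd = 36, Qs = 100.
Surplus = 100 − 36 = 64.

Surplus = 64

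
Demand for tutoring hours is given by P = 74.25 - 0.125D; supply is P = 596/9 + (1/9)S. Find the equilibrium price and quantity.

Set the two price expressions equal: 74.25 - 0.125Q = 596/9 + (1/9)Q.
289/36 = (17/72)Q, so Q* = 34.
P* = 74.25 − (0.125)(34) = 70.

P* = 70, Q* = 34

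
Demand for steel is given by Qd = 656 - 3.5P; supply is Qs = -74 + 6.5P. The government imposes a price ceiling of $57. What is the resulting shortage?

Shortage = 160

Equilibrium price would be P* = 73, so the ceiling at 57 binds.
At P = 57: Qd = 656 − 3.5(57) = 456.5, Qs = -74 + 6.5(57) = 296.5.
Shortage = 456.5 − 296.5 = 160.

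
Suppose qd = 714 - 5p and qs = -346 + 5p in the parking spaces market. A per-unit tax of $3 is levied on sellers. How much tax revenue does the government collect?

Tax revenue = 529.5

Pre-tax equilibrium: p* = 106, q* = 184.
Tax on sellers shifts supply to qs = -346 + 5(p − 3) = -361 + 5p.
714 - 5p = -361 + 5p gives buyer price pb = 107.5; sellers receive ps = 107.5 − 3 = 104.5.
New quantity: q = 714 − 5(107.5) = 176.5.
Revenue = 3 × 176.5 = 529.5.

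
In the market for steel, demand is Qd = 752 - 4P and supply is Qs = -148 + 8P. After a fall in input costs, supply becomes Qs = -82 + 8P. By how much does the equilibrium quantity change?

ΔQ = 22

Original equilibrium: P* = 75, Q* = 452.
New equilibrium: 752 - 4P = -82 + 8P, so 834 = 12P and P' = 69.5; Q' = 752 − 4(69.5) = 474.
Change in quantity: 474 − 452 = 22.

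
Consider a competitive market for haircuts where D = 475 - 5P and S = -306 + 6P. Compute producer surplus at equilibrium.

Producer surplus = 1200

Equilibrium: 475 - 5P = -306 + 6P gives P* = 71, Q* = 120.
Supply starts at P = 51 (where S = 0).
PS = ½(71 − 51)(120) = 1200.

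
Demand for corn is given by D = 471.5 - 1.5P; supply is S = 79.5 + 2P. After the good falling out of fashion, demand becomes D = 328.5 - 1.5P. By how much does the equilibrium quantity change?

Original equilibrium: P* = 112, Q* = 303.5.
New equilibrium: 328.5 - 1.5P = 79.5 + 2P, so 249 = 3.5P and P' = 498/7; Q' = 328.5 − 1.5(498/7) = 3105/14.
Change in quantity: 3105/14 − 303.5 = -572/7.

ΔQ = -572/7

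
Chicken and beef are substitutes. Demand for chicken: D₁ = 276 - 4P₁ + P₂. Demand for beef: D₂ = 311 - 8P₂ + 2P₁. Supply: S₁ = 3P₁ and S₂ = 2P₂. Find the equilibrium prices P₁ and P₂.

Market 1: 276 - 4P₁ + P₂ = 3P₁ → 7P₁ - P₂ = 276.
Market 2: 10P₂ - 2P₁ = 311.
Eliminating P₂: 10×(1) + 1×(2) gives 68P₁ = 3071, so P₁ = 3071/68.
Back-substitute into (2): P₂ = (311 + 2×3071/68) / 10 = 2729/68.

P₁ = 3071/68, P₂ = 2729/68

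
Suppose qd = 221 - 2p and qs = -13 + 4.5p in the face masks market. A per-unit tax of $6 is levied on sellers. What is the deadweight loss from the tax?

Deadweight loss = 324/13

Pre-tax equilibrium: p* = 36, q* = 149.
Tax on sellers shifts supply to qs = -13 + 4.5(p − 6) = -40 + 4.5p.
221 - 2p = -40 + 4.5p gives buyer price pb = 522/13; sellers receive ps = 522/13 − 6 = 444/13.
New quantity: q = 221 − 2(522/13) = 1829/13.
DWL = ½ × 6 × (149 − 1829/13) = 324/13.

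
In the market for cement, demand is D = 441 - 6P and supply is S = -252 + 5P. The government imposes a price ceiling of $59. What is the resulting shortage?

Shortage = 44

Equilibrium price would be P* = 63, so the ceiling at 59 binds.
At P = 59: D = 441 − 6(59) = 87, S = -252 + 5(59) = 43.
Shortage = 87 − 43 = 44.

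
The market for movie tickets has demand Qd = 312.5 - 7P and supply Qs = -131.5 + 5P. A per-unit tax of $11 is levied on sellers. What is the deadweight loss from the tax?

Pre-tax equilibrium: P* = 37, Q* = 53.5.
Tax on sellers shifts supply to Qs = -131.5 + 5(P − 11) = -186.5 + 5P.
312.5 - 7P = -186.5 + 5P gives buyer price Pb = 499/12; sellers receive Ps = 499/12 − 11 = 367/12.
New quantity: Q = 312.5 − 7(499/12) = 257/12.
DWL = ½ × 11 × (53.5 − 257/12) = 4235/24.

Deadweight loss = 4235/24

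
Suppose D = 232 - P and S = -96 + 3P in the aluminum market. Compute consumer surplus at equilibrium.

Consumer surplus = 11250

Equilibrium: 232 - P = -96 + 3P gives P* = 82, Q* = 150.
Demand choke price (D = 0): P = 232.
CS = ½(232 − 82)(150) = 11250.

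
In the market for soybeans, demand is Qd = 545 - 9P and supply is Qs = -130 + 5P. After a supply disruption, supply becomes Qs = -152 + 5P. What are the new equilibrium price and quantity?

P' = 697/14, Q' = 1357/14

Original equilibrium: P* = 675/14, Q* = 1555/14.
New equilibrium: 545 - 9P = -152 + 5P, so 697 = 14P and P' = 697/14; Q' = 545 − 9(697/14) = 1357/14.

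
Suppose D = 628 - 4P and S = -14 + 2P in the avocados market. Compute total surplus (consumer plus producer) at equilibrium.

Equilibrium: 628 - 4P = -14 + 2P gives P* = 107, Q* = 200.
Demand choke price: P = 157; supply starts at P = 7.
CS = ½(157 − 107)(200) = 5000; PS = ½(107 − 7)(200) = 10000.

Total surplus = 15000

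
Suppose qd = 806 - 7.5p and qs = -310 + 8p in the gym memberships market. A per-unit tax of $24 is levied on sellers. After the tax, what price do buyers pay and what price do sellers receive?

Pre-tax equilibrium: p* = 72, q* = 266.
Tax on sellers shifts supply to qs = -310 + 8(p − 24) = -502 + 8p.
806 - 7.5p = -502 + 8p gives buyer price pb = 2616/31; sellers receive ps = 2616/31 − 24 = 1872/31.
New quantity: q = 806 − 7.5(2616/31) = 5366/31.

Buyers pay 2616/31, sellers receive 1872/31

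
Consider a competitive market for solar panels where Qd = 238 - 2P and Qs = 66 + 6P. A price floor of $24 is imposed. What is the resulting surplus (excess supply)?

Equilibrium price would be P* = 21.5, so the floor at 24 binds.
At P = 24: Qd = 190, Qs = 210.
Surplus = 210 − 190 = 20.

Surplus = 20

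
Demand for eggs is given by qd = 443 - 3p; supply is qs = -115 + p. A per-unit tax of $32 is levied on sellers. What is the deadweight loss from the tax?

Deadweight loss = 384

Pre-tax equilibrium: p* = 139.5, q* = 24.5.
Tax on sellers shifts supply to qs = -115 + 1(p − 32) = -147 + p.
443 - 3p = -147 + p gives buyer price pb = 147.5; sellers receive ps = 147.5 − 32 = 115.5.
New quantity: q = 443 − 3(147.5) = 0.5.
DWL = ½ × 32 × (24.5 − 0.5) = 384.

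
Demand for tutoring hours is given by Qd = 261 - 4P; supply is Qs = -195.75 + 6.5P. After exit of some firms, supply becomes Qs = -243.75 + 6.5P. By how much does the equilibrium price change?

ΔP = 32/7

Original equilibrium: P* = 43.5, Q* = 87.
New equilibrium: 261 - 4P = -243.75 + 6.5P, so 504.75 = 10.5P and P' = 673/14; Q' = 261 − 4(673/14) = 481/7.
Change in price: 673/14 − 43.5 = 32/7.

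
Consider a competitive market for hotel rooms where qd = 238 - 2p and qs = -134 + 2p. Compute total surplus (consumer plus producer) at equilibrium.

Total surplus = 1352

Equilibrium: 238 - 2p = -134 + 2p gives p* = 93, q* = 52.
Demand choke price: p = 119; supply starts at p = 67.
CS = ½(119 − 93)(52) = 676; PS = ½(93 − 67)(52) = 676.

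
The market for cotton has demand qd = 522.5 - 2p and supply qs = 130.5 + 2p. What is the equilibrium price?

p* = 98

Set qd = qs: 522.5 - 2p = 130.5 + 2p.
392 = 4p, so p* = 98.
q* = 522.5 − 2(98) = 326.5.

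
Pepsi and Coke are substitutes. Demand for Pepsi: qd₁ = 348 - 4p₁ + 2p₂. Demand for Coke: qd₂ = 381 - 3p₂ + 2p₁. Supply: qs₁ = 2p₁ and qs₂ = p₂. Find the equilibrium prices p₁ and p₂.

Market 1: 348 - 4p₁ + 2p₂ = 2p₁ → 6p₁ - 2p₂ = 348.
Market 2: 4p₂ - 2p₁ = 381.
Eliminating p₂: 4×(1) + 2×(2) gives 20p₁ = 2154, so p₁ = 107.7.
Back-substitute into (2): p₂ = (381 + 2×107.7) / 4 = 149.1.

p₁ = 107.7, p₂ = 149.1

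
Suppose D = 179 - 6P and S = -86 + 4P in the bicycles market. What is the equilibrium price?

P* = 26.5

Set D = S: 179 - 6P = -86 + 4P.
265 = 10P, so P* = 26.5.
Q* = 179 − 6(26.5) = 20.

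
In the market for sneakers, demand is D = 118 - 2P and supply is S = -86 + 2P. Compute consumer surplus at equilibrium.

Equilibrium: 118 - 2P = -86 + 2P gives P* = 51, Q* = 16.
Demand choke price (D = 0): P = 59.
CS = ½(59 − 51)(16) = 64.

Consumer surplus = 64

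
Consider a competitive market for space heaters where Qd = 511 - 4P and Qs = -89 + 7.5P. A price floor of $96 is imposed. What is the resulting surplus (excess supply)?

Surplus = 504

Equilibrium price would be P* = 1200/23, so the floor at 96 binds.
At P = 96: Qd = 127, Qs = 631.
Surplus = 631 − 127 = 504.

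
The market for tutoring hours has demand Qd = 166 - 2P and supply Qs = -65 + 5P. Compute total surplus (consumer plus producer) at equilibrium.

Total surplus = 3500

Equilibrium: 166 - 2P = -65 + 5P gives P* = 33, Q* = 100.
Demand choke price: P = 83; supply starts at P = 13.
CS = ½(83 − 33)(100) = 2500; PS = ½(33 − 13)(100) = 1000.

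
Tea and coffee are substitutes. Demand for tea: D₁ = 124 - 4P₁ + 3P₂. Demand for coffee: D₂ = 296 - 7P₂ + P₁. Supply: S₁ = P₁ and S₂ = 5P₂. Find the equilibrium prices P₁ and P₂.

P₁ = 792/19, P₂ = 1604/57

Market 1: 124 - 4P₁ + 3P₂ = P₁ → 5P₁ - 3P₂ = 124.
Market 2: 12P₂ - P₁ = 296.
Eliminating P₂: 12×(1) + 3×(2) gives 57P₁ = 2376, so P₁ = 792/19.
Back-substitute into (2): P₂ = (296 + 1×792/19) / 12 = 1604/57.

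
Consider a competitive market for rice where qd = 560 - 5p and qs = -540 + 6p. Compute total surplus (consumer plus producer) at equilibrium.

Total surplus = 660

Equilibrium: 560 - 5p = -540 + 6p gives p* = 100, q* = 60.
Demand choke price: p = 112; supply starts at p = 90.
CS = ½(112 − 100)(60) = 360; PS = ½(100 − 90)(60) = 300.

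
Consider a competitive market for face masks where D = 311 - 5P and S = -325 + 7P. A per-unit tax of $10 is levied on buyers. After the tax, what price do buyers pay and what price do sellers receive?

Buyers pay 353/6, sellers receive 293/6

Pre-tax equilibrium: P* = 53, Q* = 46.
Tax on buyers shifts demand to D = 311 − 5(P + 10) = 261 - 5P.
261 - 5P = -325 + 7P gives seller price Ps = 293/6; buyers pay Pb = 293/6 + 10 = 353/6.
New quantity: Q = 311 − 5(353/6) = 101/6.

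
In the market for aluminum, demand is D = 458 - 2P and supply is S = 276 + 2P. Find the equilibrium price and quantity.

P* = 45.5, Q* = 367

Set D = S: 458 - 2P = 276 + 2P.
182 = 4P, so P* = 45.5.
Q* = 458 − 2(45.5) = 367.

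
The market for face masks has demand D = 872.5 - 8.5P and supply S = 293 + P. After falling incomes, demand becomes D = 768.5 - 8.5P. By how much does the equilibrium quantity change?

Original equilibrium: P* = 61, Q* = 354.
New equilibrium: 768.5 - 8.5P = 293 + P, so 475.5 = 9.5P and P' = 951/19; Q' = 768.5 − 8.5(951/19) = 6518/19.
Change in quantity: 6518/19 − 354 = -208/19.

ΔQ = -208/19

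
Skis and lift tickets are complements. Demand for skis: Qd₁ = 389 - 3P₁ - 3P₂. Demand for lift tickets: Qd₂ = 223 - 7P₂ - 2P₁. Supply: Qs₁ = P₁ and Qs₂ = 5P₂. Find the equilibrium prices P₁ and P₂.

P₁ = 1333/14, P₂ = 19/7

Market 1: 389 - 3P₁ - 3P₂ = P₁ → 4P₁ + 3P₂ = 389.
Market 2: 12P₂ + 2P₁ = 223.
Eliminating P₂: 12×(1) − 3×(2) gives 42P₁ = 3999, so P₁ = 1333/14.
Back-substitute into (2): P₂ = (223 − 2×1333/14) / 12 = 19/7.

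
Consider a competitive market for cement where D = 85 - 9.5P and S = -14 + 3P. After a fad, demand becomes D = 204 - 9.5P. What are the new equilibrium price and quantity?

P' = 17.44, Q' = 38.32

Original equilibrium: P* = 7.92, Q* = 9.76.
New equilibrium: 204 - 9.5P = -14 + 3P, so 218 = 12.5P and P' = 17.44; Q' = 204 − 9.5(17.44) = 38.32.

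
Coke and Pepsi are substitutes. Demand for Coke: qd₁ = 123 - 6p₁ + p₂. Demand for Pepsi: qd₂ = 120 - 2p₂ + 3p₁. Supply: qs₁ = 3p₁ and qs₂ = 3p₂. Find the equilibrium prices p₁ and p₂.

Market 1: 123 - 6p₁ + p₂ = 3p₁ → 9p₁ - p₂ = 123.
Market 2: 5p₂ - 3p₁ = 120.
Eliminating p₂: 5×(1) + 1×(2) gives 42p₁ = 735, so p₁ = 17.5.
Back-substitute into (2): p₂ = (120 + 3×17.5) / 5 = 34.5.

p₁ = 17.5, p₂ = 34.5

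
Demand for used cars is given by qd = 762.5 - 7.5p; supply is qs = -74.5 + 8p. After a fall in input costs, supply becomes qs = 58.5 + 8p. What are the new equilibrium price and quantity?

Original equilibrium: p* = 54, q* = 357.5.
New equilibrium: 762.5 - 7.5p = 58.5 + 8p, so 704 = 15.5p and p' = 1408/31; q' = 762.5 − 7.5(1408/31) = 26155/62.

p' = 1408/31, q' = 26155/62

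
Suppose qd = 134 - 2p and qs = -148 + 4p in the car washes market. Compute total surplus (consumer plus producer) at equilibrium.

Total surplus = 600

Equilibrium: 134 - 2p = -148 + 4p gives p* = 47, q* = 40.
Demand choke price: p = 67; supply starts at p = 37.
CS = ½(67 − 47)(40) = 400; PS = ½(47 − 37)(40) = 200.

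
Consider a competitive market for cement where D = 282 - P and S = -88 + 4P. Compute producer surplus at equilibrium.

Producer surplus = 5408

Equilibrium: 282 - P = -88 + 4P gives P* = 74, Q* = 208.
Supply starts at P = 22 (where S = 0).
PS = ½(74 − 22)(208) = 5408.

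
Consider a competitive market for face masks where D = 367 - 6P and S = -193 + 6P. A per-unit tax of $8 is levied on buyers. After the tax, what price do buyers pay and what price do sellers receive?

Buyers pay 152/3, sellers receive 128/3

Pre-tax equilibrium: P* = 140/3, Q* = 87.
Tax on buyers shifts demand to D = 367 − 6(P + 8) = 319 - 6P.
319 - 6P = -193 + 6P gives seller price Ps = 128/3; buyers pay Pb = 128/3 + 8 = 152/3.
New quantity: Q = 367 − 6(152/3) = 63.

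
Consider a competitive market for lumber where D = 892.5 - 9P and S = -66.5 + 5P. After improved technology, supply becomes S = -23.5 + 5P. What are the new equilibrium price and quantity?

P' = 458/7, Q' = 4251/14

Original equilibrium: P* = 68.5, Q* = 276.
New equilibrium: 892.5 - 9P = -23.5 + 5P, so 916 = 14P and P' = 458/7; Q' = 892.5 − 9(458/7) = 4251/14.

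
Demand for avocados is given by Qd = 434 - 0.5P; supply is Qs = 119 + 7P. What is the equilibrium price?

Set Qd = Qs: 434 - 0.5P = 119 + 7P.
315 = 7.5P, so P* = 42.
Q* = 434 − 0.5(42) = 413.

P* = 42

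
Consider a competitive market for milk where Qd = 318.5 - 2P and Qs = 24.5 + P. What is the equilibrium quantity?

Q* = 122.5

Set Qd = Qs: 318.5 - 2P = 24.5 + P.
294 = 3P, so P* = 98.
Q* = 318.5 − 2(98) = 122.5.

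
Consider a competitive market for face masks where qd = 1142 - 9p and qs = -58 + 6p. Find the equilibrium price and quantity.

p* = 80, q* = 422

Set qd = qs: 1142 - 9p = -58 + 6p.
1200 = 15p, so p* = 80.
q* = 1142 − 9(80) = 422.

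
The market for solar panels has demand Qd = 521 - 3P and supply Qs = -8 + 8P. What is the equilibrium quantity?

Q* = 4144/11

Set Qd = Qs: 521 - 3P = -8 + 8P.
529 = 11P, so P* = 529/11.
Q* = 521 − 3(529/11) = 4144/11.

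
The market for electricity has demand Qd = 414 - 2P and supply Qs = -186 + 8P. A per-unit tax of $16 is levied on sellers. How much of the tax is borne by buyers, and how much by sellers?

Pre-tax equilibrium: P* = 60, Q* = 294.
Tax on sellers shifts supply to Qs = -186 + 8(P − 16) = -314 + 8P.
414 - 2P = -314 + 8P gives buyer price Pb = 72.8; sellers receive Ps = 72.8 − 16 = 56.8.
New quantity: Q = 414 − 2(72.8) = 268.4.
Buyer burden = 72.8 − 60 = 12.8; seller burden = 60 − 56.8 = 3.2.

Buyers bear $12.8, sellers bear $3.2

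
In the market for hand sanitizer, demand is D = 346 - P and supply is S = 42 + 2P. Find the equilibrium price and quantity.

P* = 304/3, Q* = 734/3

Set D = S: 346 - P = 42 + 2P.
304 = 3P, so P* = 304/3.
Q* = 346 − 1(304/3) = 734/3.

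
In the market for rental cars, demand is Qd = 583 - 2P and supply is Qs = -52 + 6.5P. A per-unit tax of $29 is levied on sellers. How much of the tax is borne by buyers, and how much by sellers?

Pre-tax equilibrium: P* = 1270/17, Q* = 7371/17.
Tax on sellers shifts supply to Qs = -52 + 6.5(P − 29) = -240.5 + 6.5P.
583 - 2P = -240.5 + 6.5P gives buyer price Pb = 1647/17; sellers receive Ps = 1647/17 − 29 = 1154/17.
New quantity: Q = 583 − 2(1647/17) = 6617/17.
Buyer burden = 1647/17 − 1270/17 = 377/17; seller burden = 1270/17 − 1154/17 = 116/17.

Buyers bear 377/17, sellers bear 116/17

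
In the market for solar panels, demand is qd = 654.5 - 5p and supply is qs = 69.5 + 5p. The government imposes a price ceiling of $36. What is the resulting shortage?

Shortage = 225

Equilibrium price would be p* = 58.5, so the ceiling at 36 binds.
At p = 36: qd = 654.5 − 5(36) = 474.5, qs = 69.5 + 5(36) = 249.5.
Shortage = 474.5 − 249.5 = 225.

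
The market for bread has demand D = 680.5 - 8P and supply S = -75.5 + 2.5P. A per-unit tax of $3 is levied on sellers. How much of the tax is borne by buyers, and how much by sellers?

Buyers bear 5/7, sellers bear 16/7

Pre-tax equilibrium: P* = 72, Q* = 104.5.
Tax on sellers shifts supply to S = -75.5 + 2.5(P − 3) = -83 + 2.5P.
680.5 - 8P = -83 + 2.5P gives buyer price Pb = 509/7; sellers receive Ps = 509/7 − 3 = 488/7.
New quantity: Q = 680.5 − 8(509/7) = 1383/14.
Buyer burden = 509/7 − 72 = 5/7; seller burden = 72 − 488/7 = 16/7.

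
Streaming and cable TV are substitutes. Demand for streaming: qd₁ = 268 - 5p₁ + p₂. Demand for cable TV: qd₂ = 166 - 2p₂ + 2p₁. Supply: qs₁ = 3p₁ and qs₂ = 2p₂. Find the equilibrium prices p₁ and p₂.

p₁ = 619/15, p₂ = 932/15

Market 1: 268 - 5p₁ + p₂ = 3p₁ → 8p₁ - p₂ = 268.
Market 2: 4p₂ - 2p₁ = 166.
Eliminating p₂: 4×(1) + 1×(2) gives 30p₁ = 1238, so p₁ = 619/15.
Back-substitute into (2): p₂ = (166 + 2×619/15) / 4 = 932/15.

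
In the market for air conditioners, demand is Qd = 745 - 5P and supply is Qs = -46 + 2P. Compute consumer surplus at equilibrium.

Consumer surplus = 3240

Equilibrium: 745 - 5P = -46 + 2P gives P* = 113, Q* = 180.
Demand choke price (Qd = 0): P = 149.
CS = ½(149 − 113)(180) = 3240.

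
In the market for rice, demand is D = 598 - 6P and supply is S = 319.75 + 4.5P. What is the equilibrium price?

Set D = S: 598 - 6P = 319.75 + 4.5P.
278.25 = 10.5P, so P* = 26.5.
Q* = 598 − 6(26.5) = 439.

P* = 26.5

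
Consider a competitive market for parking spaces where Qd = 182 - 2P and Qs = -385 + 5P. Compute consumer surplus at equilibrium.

Equilibrium: 182 - 2P = -385 + 5P gives P* = 81, Q* = 20.
Demand choke price (Qd = 0): P = 91.
CS = ½(91 − 81)(20) = 100.

Consumer surplus = 100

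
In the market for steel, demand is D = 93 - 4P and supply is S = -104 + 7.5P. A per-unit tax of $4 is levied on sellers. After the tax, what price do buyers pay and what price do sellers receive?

Buyers pay 454/23, sellers receive 362/23

Pre-tax equilibrium: P* = 394/23, Q* = 563/23.
Tax on sellers shifts supply to S = -104 + 7.5(P − 4) = -134 + 7.5P.
93 - 4P = -134 + 7.5P gives buyer price Pb = 454/23; sellers receive Ps = 454/23 − 4 = 362/23.
New quantity: Q = 93 − 4(454/23) = 323/23.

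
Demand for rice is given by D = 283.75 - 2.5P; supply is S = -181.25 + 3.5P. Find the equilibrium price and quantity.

Set D = S: 283.75 - 2.5P = -181.25 + 3.5P.
465 = 6P, so P* = 77.5.
Q* = 283.75 − 2.5(77.5) = 90.

P* = 77.5, Q* = 90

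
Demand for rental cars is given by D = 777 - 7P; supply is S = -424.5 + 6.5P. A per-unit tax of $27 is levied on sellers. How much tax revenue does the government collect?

Pre-tax equilibrium: P* = 89, Q* = 154.
Tax on sellers shifts supply to S = -424.5 + 6.5(P − 27) = -600 + 6.5P.
777 - 7P = -600 + 6.5P gives buyer price Pb = 102; sellers receive Ps = 102 − 27 = 75.
New quantity: Q = 777 − 7(102) = 63.
Revenue = 27 × 63 = 1701.

Tax revenue = 1701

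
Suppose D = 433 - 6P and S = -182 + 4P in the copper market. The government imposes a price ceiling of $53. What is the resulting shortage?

Shortage = 85

Equilibrium price would be P* = 61.5, so the ceiling at 53 binds.
At P = 53: D = 433 − 6(53) = 115, S = -182 + 4(53) = 30.
Shortage = 115 − 30 = 85.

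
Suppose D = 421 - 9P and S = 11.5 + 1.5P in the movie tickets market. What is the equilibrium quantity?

Q* = 70

Set D = S: 421 - 9P = 11.5 + 1.5P.
409.5 = 10.5P, so P* = 39.
Q* = 421 − 9(39) = 70.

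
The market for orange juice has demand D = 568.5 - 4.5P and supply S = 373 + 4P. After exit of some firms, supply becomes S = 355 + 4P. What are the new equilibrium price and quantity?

Original equilibrium: P* = 23, Q* = 465.
New equilibrium: 568.5 - 4.5P = 355 + 4P, so 213.5 = 8.5P and P' = 427/17; Q' = 568.5 − 4.5(427/17) = 7743/17.

P' = 427/17, Q' = 7743/17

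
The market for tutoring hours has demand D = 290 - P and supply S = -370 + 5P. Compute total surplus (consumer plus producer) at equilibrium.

Equilibrium: 290 - P = -370 + 5P gives P* = 110, Q* = 180.
Demand choke price: P = 290; supply starts at P = 74.
CS = ½(290 − 110)(180) = 16200; PS = ½(110 − 74)(180) = 3240.

Total surplus = 19440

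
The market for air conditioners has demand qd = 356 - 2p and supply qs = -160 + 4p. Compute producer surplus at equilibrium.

Producer surplus = 4232

Equilibrium: 356 - 2p = -160 + 4p gives p* = 86, q* = 184.
Supply starts at p = 40 (where qs = 0).
PS = ½(86 − 40)(184) = 4232.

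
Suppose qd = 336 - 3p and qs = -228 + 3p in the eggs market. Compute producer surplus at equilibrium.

Producer surplus = 486

Equilibrium: 336 - 3p = -228 + 3p gives p* = 94, q* = 54.
Supply starts at p = 76 (where qs = 0).
PS = ½(94 − 76)(54) = 486.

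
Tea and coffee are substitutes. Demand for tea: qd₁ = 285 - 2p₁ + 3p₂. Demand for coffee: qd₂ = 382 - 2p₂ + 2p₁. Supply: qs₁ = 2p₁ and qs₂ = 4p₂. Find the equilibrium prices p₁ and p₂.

p₁ = 476/3, p₂ = 1049/9

Market 1: 285 - 2p₁ + 3p₂ = 2p₁ → 4p₁ - 3p₂ = 285.
Market 2: 6p₂ - 2p₁ = 382.
Eliminating p₂: 6×(1) + 3×(2) gives 18p₁ = 2856, so p₁ = 476/3.
Back-substitute into (2): p₂ = (382 + 2×476/3) / 6 = 1049/9.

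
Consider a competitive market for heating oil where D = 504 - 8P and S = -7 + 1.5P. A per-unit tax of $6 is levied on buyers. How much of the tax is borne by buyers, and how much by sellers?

Pre-tax equilibrium: P* = 1022/19, Q* = 1400/19.
Tax on buyers shifts demand to D = 504 − 8(P + 6) = 456 - 8P.
456 - 8P = -7 + 1.5P gives seller price Ps = 926/19; buyers pay Pb = 926/19 + 6 = 1040/19.
New quantity: Q = 504 − 8(1040/19) = 1256/19.
Buyer burden = 1040/19 − 1022/19 = 18/19; seller burden = 1022/19 − 926/19 = 96/19.

Buyers bear 18/19, sellers bear 96/19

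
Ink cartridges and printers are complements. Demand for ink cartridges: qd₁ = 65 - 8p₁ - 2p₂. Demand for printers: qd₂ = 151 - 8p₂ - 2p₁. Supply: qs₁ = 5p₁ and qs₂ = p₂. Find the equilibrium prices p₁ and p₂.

p₁ = 283/113, p₂ = 1833/113

Market 1: 65 - 8p₁ - 2p₂ = 5p₁ → 13p₁ + 2p₂ = 65.
Market 2: 9p₂ + 2p₁ = 151.
Eliminating p₂: 9×(1) − 2×(2) gives 113p₁ = 283, so p₁ = 283/113.
Back-substitute into (2): p₂ = (151 − 2×283/113) / 9 = 1833/113.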